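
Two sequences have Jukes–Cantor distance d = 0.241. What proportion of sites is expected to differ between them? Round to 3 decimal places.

0.206

p = (3/4)(1 − e^(−4d/3)) = 0.75 × (1 − e^(-0.321333)) = 0.75 × (1 − 0.725182) = 0.206114.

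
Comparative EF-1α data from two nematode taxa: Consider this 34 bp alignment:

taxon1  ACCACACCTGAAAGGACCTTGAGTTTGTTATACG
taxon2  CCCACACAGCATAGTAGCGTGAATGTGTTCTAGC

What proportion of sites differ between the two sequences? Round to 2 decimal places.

0.38

The sequences differ at 13 of 34 positions.
p = 13/34 = 0.382352… ≈ 0.38 (to 2 d.p.).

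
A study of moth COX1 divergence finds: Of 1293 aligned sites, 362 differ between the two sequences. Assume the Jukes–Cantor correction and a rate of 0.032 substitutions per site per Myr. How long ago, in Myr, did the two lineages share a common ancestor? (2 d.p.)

5.48

p = 362/1293 ≈ 0.279969.
d = −(3/4) ln(1 − 4p/3) = −0.75 ln(1 − 0.373292) = −0.75 ln(0.626708)
  = −0.75 × (-0.467275) = 0.350456 substitutions/site.
Under a molecular clock d = 2μt, so t = d/(2μ) = 0.350456 / (2 × 0.032) = 5.48 Myr.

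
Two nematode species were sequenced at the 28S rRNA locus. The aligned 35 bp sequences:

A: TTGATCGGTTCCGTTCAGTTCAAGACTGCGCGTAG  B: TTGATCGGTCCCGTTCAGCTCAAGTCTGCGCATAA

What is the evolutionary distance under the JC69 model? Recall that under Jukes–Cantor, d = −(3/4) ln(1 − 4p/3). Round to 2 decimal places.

0.16

The sequences differ at 5 of 35 sites (10, 19, 25, 32, 35), so p = 5/35 ≈ 0.142857.
d = −(3/4) ln(1 − 4p/3) = −0.75 ln(1 − 0.190476) = −0.75 ln(0.809524)
  = −0.75 × (-0.211309) = 0.158482 substitutions/site.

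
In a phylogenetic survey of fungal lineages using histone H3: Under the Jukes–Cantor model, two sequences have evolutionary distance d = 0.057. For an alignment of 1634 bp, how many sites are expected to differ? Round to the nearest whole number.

90

Invert JC69: p = (3/4)(1 − e^(−4d/3)) = 0.75 × (1 − e^(-0.076)) = 0.75 × (1 − 0.926816) = 0.054888.
Expected differing sites = pL ≈ 0.054888 × 1634 = 89.686992 ≈ 90.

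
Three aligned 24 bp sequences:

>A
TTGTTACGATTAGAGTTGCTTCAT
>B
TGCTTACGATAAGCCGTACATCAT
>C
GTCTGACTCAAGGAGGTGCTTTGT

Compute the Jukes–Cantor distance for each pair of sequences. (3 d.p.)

A–B: 8/24 sites differ → p ≈ 0.333333, d = −0.75 ln(1 − 0.444444) = 0.440839 ≈ 0.441.
A–C: 11/24 sites differ → p ≈ 0.458333, d = −0.75 ln(1 − 0.611111) = 0.708346 ≈ 0.708.
B–C: 13/24 sites differ → p ≈ 0.541667, d = −0.75 ln(1 − 0.722223) = 0.960702 ≈ 0.961.

d(A,B) = 0.441, d(A,C) = 0.708, d(B,C) = 0.961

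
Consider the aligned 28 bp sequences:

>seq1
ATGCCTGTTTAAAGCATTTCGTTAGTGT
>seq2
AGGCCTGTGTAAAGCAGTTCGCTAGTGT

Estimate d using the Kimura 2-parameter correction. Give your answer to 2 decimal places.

Of 28 sites, 1 differences are transitions and 3 are transversions, so P = 1/28 ≈ 0.035714 and Q = 3/28 ≈ 0.107143.
Under the Kimura two-parameter model, d = −½ ln(1 − 2P − Q) − ¼ ln(1 − 2Q).
1 − 2P − Q = 0.821429, giving −½ ln(0.821429) = 0.098355.
1 − 2Q = 0.785714, giving −¼ ln(0.785714) = 0.060291.
d = 0.098355 + 0.060291 = 0.158646.

0.16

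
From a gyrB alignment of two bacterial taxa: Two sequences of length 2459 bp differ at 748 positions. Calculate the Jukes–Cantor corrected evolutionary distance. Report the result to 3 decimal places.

p = 748/2459 ≈ 0.304189.
d = −(3/4) ln(1 − 4p/3) = −0.75 ln(1 − 0.405585) = −0.75 ln(0.594415)
  = −0.75 × (-0.520178) = 0.390134 substitutions/site.

0.390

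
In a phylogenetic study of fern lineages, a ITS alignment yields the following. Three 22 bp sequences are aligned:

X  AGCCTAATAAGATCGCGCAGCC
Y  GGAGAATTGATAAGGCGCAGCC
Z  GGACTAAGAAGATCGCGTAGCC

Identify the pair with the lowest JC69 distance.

X–Y: 9/22 differ, p = 0.409, d = 0.591.
X–Z: 4/22 differ, p = 0.182, d = 0.208.
Y–Z: 9/22 differ, p = 0.409, d = 0.591.
The smallest distance is between X and Z.

X and Z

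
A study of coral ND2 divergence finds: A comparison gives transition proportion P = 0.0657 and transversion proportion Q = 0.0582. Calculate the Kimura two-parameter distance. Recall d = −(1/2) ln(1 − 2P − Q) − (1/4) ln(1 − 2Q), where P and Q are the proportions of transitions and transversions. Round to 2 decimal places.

Under the Kimura two-parameter model, d = −½ ln(1 − 2P − Q) − ¼ ln(1 − 2Q).
1 − 2P − Q = 0.8104, giving −½ ln(0.8104) = 0.105114.
1 − 2Q = 0.8836, giving −¼ ln(0.8836) = 0.030938.
d = 0.105114 + 0.030938 = 0.136052.

0.14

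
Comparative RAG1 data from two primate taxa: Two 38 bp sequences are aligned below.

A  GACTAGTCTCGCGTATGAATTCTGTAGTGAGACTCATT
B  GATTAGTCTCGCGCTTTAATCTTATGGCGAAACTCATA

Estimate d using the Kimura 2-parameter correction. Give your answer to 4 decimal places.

Of 38 sites, 8 differences are transitions and 3 are transversions, so P = 8/38 ≈ 0.210526 and Q = 3/38 ≈ 0.078947.
Under the Kimura two-parameter model, d = −½ ln(1 − 2P − Q) − ¼ ln(1 − 2Q).
1 − 2P − Q = 0.500001, giving −½ ln(0.500001) = 0.346573.
1 − 2Q = 0.842106, giving −¼ ln(0.842106) = 0.042962.
d = 0.346573 + 0.042962 = 0.389535.

0.3895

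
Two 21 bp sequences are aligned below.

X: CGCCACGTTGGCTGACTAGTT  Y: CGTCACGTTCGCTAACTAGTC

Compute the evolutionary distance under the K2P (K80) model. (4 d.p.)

0.2278

Of 21 sites, 3 differences are transitions and 1 are transversions, so P = 3/21 ≈ 0.142857 and Q = 1/21 ≈ 0.047619.
Under the Kimura two-parameter model, d = −½ ln(1 − 2P − Q) − ¼ ln(1 − 2Q).
1 − 2P − Q = 0.666667, giving −½ ln(0.666667) = 0.202732.
1 − 2Q = 0.904762, giving −¼ ln(0.904762) = 0.025021.
d = 0.202732 + 0.025021 = 0.227753.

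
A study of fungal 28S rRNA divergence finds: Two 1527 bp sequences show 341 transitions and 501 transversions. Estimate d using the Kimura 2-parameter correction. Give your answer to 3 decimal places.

1.012

P = 341/1527 ≈ 0.223314 and Q = 501/1527 ≈ 0.328094.
Under the Kimura two-parameter model, d = −½ ln(1 − 2P − Q) − ¼ ln(1 − 2Q).
1 − 2P − Q = 0.225278, giving −½ ln(0.225278) = 0.745210.
1 − 2Q = 0.343812, giving −¼ ln(0.343812) = 0.266915.
d = 0.745210 + 0.266915 = 1.012125.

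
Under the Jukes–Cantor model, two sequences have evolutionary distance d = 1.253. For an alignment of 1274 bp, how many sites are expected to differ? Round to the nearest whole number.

776

Invert JC69: p = (3/4)(1 − e^(−4d/3)) = 0.75 × (1 − e^(-1.670667)) = 0.75 × (1 − 0.188122) = 0.608909.
Expected differing sites = pL ≈ 0.608909 × 1274 = 775.750066 ≈ 776.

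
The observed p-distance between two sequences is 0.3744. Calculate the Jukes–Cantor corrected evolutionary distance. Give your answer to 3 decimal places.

0.519

d = −(3/4) ln(1 − 4p/3) = −0.75 ln(1 − 0.4992) = −0.75 ln(0.5008)
  = −0.75 × (-0.691548) = 0.518661 substitutions/site.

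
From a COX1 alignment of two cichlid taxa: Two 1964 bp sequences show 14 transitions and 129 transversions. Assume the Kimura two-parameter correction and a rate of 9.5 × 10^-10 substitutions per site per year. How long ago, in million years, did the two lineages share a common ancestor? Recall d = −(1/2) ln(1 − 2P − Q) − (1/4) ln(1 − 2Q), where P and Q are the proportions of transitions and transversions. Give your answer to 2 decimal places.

40.46

P = 14/1964 ≈ 0.007128 and Q = 129/1964 ≈ 0.065682.
Under the Kimura two-parameter model, d = −½ ln(1 − 2P − Q) − ¼ ln(1 − 2Q).
1 − 2P − Q = 0.920062, giving −½ ln(0.920062) = 0.041657.
1 − 2Q = 0.868636, giving −¼ ln(0.868636) = 0.035208.
d = 0.041657 + 0.035208 = 0.076865.
Under a molecular clock d = 2μt, so t = d/(2μ) = 0.076865 / (2 × 9.5 × 10^-10) = 40.46 million years.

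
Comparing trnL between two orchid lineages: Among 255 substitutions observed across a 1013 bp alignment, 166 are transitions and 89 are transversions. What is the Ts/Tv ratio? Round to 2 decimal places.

1.87

R = 166/89 = 1.865168… ≈ 1.87 (to 2 d.p.).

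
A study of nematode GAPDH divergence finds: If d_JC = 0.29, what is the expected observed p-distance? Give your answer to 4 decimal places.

0.2405

p = (3/4)(1 − e^(−4d/3)) = 0.75 × (1 − e^(-0.386667)) = 0.75 × (1 − 0.679317) = 0.240512.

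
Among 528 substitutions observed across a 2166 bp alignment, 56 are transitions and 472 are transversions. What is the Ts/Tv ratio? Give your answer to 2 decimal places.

0.12

R = 56/472 = 0.118644… ≈ 0.12 (to 2 d.p.).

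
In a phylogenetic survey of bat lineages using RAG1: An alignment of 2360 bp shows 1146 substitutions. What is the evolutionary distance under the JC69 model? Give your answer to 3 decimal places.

0.782

p = 1146/2360 ≈ 0.485593.
d = −(3/4) ln(1 − 4p/3) = −0.75 ln(1 − 0.647457) = −0.75 ln(0.352543)
  = −0.75 × (-1.042583) = 0.781937 substitutions/site.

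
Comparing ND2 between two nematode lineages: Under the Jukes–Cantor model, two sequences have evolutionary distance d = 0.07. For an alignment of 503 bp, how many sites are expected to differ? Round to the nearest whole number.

Invert JC69: p = (3/4)(1 − e^(−4d/3)) = 0.75 × (1 − e^(-0.093333)) = 0.75 × (1 − 0.910890) = 0.066833.
Expected differing sites = pL ≈ 0.066833 × 503 = 33.616999 ≈ 34.

34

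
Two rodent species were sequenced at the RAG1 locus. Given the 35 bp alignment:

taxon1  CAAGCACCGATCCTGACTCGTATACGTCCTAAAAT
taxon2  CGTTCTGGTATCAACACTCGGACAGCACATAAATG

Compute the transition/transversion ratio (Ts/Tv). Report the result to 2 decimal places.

0.13

Transitions are A↔G and C↔T; transversions are all other mismatches.
Transitions: 2. Transversions: 16.
R = 2/16 = 0.125 ≈ 0.13 (to 2 d.p.).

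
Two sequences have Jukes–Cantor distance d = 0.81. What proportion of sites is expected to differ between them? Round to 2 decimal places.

p = (3/4)(1 − e^(−4d/3)) = 0.75 × (1 − e^(-1.08)) = 0.75 × (1 − 0.339596) = 0.495303.

0.50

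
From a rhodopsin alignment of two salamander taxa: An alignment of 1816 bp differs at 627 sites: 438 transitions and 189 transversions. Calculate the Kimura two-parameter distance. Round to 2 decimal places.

0.50

P = 438/1816 ≈ 0.241189 and Q = 189/1816 ≈ 0.104075.
Under the Kimura two-parameter model, d = −½ ln(1 − 2P − Q) − ¼ ln(1 − 2Q).
1 − 2P − Q = 0.413547, giving −½ ln(0.413547) = 0.441492.
1 − 2Q = 0.79185, giving −¼ ln(0.79185) = 0.058346.
d = 0.441492 + 0.058346 = 0.499838.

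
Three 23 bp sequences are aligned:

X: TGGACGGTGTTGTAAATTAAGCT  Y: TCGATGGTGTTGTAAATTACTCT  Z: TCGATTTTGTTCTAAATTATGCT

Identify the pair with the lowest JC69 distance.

X and Y

X–Y: 4/23 differ, p = 0.174, d = 0.198.
X–Z: 6/23 differ, p = 0.261, d = 0.321.
Y–Z: 5/23 differ, p = 0.217, d = 0.257.
The smallest distance is between X and Y.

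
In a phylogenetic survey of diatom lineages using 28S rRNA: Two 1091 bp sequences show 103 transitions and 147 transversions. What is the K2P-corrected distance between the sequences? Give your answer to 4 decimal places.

P = 103/1091 ≈ 0.094409 and Q = 147/1091 ≈ 0.134739.
Under the Kimura two-parameter model, d = −½ ln(1 − 2P − Q) − ¼ ln(1 − 2Q).
1 − 2P − Q = 0.676443, giving −½ ln(0.676443) = 0.195454.
1 − 2Q = 0.730522, giving −¼ ln(0.730522) = 0.078499.
d = 0.195454 + 0.078499 = 0.273953.

0.2740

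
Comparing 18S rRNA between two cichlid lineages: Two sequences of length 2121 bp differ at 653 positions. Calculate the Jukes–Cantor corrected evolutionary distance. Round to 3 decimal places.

p = 653/2121 ≈ 0.307874.
d = −(3/4) ln(1 − 4p/3) = −0.75 ln(1 − 0.410499) = −0.75 ln(0.589501)
  = −0.75 × (-0.528479) = 0.396359 substitutions/site.

0.396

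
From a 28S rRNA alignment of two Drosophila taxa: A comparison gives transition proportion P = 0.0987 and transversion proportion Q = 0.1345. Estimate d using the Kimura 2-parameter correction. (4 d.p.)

Under the Kimura two-parameter model, d = −½ ln(1 − 2P − Q) − ¼ ln(1 − 2Q).
1 − 2P − Q = 0.6681, giving −½ ln(0.6681) = 0.201659.
1 − 2Q = 0.731, giving −¼ ln(0.731) = 0.078335.
d = 0.201659 + 0.078335 = 0.279994.

0.2800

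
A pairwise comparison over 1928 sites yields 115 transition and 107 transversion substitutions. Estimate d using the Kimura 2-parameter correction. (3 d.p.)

0.125

P = 115/1928 ≈ 0.059647 and Q = 107/1928 ≈ 0.055498.
Under the Kimura two-parameter model, d = −½ ln(1 − 2P − Q) − ¼ ln(1 − 2Q).
1 − 2P − Q = 0.825208, giving −½ ln(0.825208) = 0.096060.
1 − 2Q = 0.889004, giving −¼ ln(0.889004) = 0.029413.
d = 0.096060 + 0.029413 = 0.125473.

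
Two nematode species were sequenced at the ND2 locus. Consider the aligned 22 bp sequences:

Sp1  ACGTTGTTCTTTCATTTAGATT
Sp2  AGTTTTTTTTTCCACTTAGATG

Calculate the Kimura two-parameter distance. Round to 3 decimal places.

Of 22 sites, 3 differences are transitions and 4 are transversions, so P = 3/22 ≈ 0.136364 and Q = 4/22 ≈ 0.181818.
Under the Kimura two-parameter model, d = −½ ln(1 − 2P − Q) − ¼ ln(1 − 2Q).
1 − 2P − Q = 0.545454, giving −½ ln(0.545454) = 0.303068.
1 − 2Q = 0.636364, giving −¼ ln(0.636364) = 0.112996.
d = 0.303068 + 0.112996 = 0.416064.

0.416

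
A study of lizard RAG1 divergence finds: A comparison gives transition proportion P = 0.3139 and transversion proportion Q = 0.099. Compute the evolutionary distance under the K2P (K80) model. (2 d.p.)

0.70

Under the Kimura two-parameter model, d = −½ ln(1 − 2P − Q) − ¼ ln(1 − 2Q).
1 − 2P − Q = 0.2732, giving −½ ln(0.2732) = 0.648776.
1 − 2Q = 0.802, giving −¼ ln(0.802) = 0.055162.
d = 0.648776 + 0.055162 = 0.703938.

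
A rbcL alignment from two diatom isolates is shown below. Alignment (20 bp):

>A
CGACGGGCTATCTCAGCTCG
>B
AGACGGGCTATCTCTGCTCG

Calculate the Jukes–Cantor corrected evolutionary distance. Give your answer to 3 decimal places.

0.107

The sequences differ at 2 of 20 sites (1, 15), so p = 2/20 = 0.1.
d = −(3/4) ln(1 − 4p/3) = −0.75 ln(1 − 0.133333) = −0.75 ln(0.866667)
  = −0.75 × (-0.143100) = 0.107325 substitutions/site.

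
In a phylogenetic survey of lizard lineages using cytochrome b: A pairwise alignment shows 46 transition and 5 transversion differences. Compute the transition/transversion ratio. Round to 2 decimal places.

9.20

R = 46/5 = 9.20.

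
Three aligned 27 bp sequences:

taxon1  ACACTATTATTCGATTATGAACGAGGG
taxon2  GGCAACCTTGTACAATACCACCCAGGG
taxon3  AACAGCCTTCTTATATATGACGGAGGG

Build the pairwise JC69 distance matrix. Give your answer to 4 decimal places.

taxon1–taxon2: 16/27 sites differ → p ≈ 0.592593, d = −0.75 ln(1 − 0.790124) = 1.170929 ≈ 1.1709.
taxon1–taxon3: 14/27 sites differ → p ≈ 0.518519, d = −0.75 ln(1 − 0.691359) = 0.881682 ≈ 0.8817.
taxon2–taxon3: 11/27 sites differ → p ≈ 0.407407, d = −0.75 ln(1 − 0.543209) = 0.587647 ≈ 0.5876.

d(taxon1,taxon2) = 1.1709, d(taxon1,taxon3) = 0.8817, d(taxon2,taxon3) = 0.5876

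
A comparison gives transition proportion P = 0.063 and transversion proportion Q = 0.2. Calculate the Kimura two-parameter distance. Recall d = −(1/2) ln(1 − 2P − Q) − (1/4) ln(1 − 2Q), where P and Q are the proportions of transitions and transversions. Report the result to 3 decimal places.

Under the Kimura two-parameter model, d = −½ ln(1 − 2P − Q) − ¼ ln(1 − 2Q).
1 − 2P − Q = 0.674, giving −½ ln(0.674) = 0.197263.
1 − 2Q = 0.6, giving −¼ ln(0.6) = 0.127706.
d = 0.197263 + 0.127706 = 0.324969.

0.325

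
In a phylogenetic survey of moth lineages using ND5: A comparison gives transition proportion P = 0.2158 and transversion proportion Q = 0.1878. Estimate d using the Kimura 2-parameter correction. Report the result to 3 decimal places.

Under the Kimura two-parameter model, d = −½ ln(1 − 2P − Q) − ¼ ln(1 − 2Q).
1 − 2P − Q = 0.3806, giving −½ ln(0.3806) = 0.483003.
1 − 2Q = 0.6244, giving −¼ ln(0.6244) = 0.117741.
d = 0.483003 + 0.117741 = 0.600744.

0.601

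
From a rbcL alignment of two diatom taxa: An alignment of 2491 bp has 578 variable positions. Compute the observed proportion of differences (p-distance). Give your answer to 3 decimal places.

p = 578/2491 = 0.232035… ≈ 0.232 (to 3 d.p.).

0.232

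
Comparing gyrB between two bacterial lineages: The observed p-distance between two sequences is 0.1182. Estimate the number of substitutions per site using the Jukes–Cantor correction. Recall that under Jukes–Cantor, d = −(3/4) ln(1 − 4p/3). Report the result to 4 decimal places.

d = −(3/4) ln(1 − 4p/3) = −0.75 ln(1 − 0.1576) = −0.75 ln(0.8424)
  = −0.75 × (-0.171500) = 0.128625 substitutions/site.

0.1286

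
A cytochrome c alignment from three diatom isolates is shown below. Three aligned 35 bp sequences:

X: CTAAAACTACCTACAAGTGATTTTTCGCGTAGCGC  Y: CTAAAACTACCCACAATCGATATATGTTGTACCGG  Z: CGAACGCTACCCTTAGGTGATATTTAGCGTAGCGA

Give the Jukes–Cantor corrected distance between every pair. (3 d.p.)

X–Y: 10/35 sites differ → p ≈ 0.285714, d = −0.75 ln(1 − 0.380952) = 0.359679 ≈ 0.360.
X–Z: 10/35 sites differ → p ≈ 0.285714, d = −0.75 ln(1 − 0.380952) = 0.359679 ≈ 0.360.
Y–Z: 14/35 sites differ → p = 0.4, d = −0.75 ln(1 − 0.533333) = 0.571605 ≈ 0.572.

d(X,Y) = 0.360, d(X,Z) = 0.360, d(Y,Z) = 0.572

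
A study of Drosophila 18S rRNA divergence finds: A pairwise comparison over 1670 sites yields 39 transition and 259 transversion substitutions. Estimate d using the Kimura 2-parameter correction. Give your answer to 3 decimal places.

0.206

P = 39/1670 ≈ 0.023353 and Q = 259/1670 ≈ 0.15509.
Under the Kimura two-parameter model, d = −½ ln(1 − 2P − Q) − ¼ ln(1 − 2Q).
1 − 2P − Q = 0.798204, giving −½ ln(0.798204) = 0.112696.
1 − 2Q = 0.68982, giving −¼ ln(0.68982) = 0.092831.
d = 0.112696 + 0.092831 = 0.205527.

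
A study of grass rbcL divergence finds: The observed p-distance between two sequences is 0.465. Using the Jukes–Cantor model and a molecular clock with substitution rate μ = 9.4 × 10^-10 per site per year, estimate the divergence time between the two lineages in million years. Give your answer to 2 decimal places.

d = −(3/4) ln(1 − 4p/3) = −0.75 ln(1 − 0.62) = −0.75 ln(0.38)
  = −0.75 × (-0.967584) = 0.725688 substitutions/site.
Under a molecular clock d = 2μt, so t = d/(2μ) = 0.725688 / (2 × 9.4 × 10^-10) = 386.00 million years.

386.00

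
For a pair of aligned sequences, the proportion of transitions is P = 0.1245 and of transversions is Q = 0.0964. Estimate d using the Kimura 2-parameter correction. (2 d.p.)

Under the Kimura two-parameter model, d = −½ ln(1 − 2P − Q) − ¼ ln(1 − 2Q).
1 − 2P − Q = 0.6546, giving −½ ln(0.6546) = 0.211865.
1 − 2Q = 0.8072, giving −¼ ln(0.8072) = 0.053546.
d = 0.211865 + 0.053546 = 0.265411.

0.27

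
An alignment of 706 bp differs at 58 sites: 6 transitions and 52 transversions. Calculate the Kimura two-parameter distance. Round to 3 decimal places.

0.087

P = 6/706 ≈ 0.008499 and Q = 52/706 ≈ 0.073654.
Under the Kimura two-parameter model, d = −½ ln(1 − 2P − Q) − ¼ ln(1 − 2Q).
1 − 2P − Q = 0.909348, giving −½ ln(0.909348) = 0.047514.
1 − 2Q = 0.852692, giving −¼ ln(0.852692) = 0.039839.
d = 0.047514 + 0.039839 = 0.087353.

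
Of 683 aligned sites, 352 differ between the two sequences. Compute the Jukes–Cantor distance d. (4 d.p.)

0.8716

p = 352/683 ≈ 0.515373.
d = −(3/4) ln(1 − 4p/3) = −0.75 ln(1 − 0.687164) = −0.75 ln(0.312836)
  = −0.75 × (-1.162076) = 0.871557 substitutions/site.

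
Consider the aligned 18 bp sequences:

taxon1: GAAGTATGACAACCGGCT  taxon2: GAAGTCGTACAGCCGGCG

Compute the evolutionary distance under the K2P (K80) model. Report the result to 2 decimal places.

Of 18 sites, 1 differences are transitions and 4 are transversions, so P = 1/18 ≈ 0.055556 and Q = 4/18 ≈ 0.222222.
Under the Kimura two-parameter model, d = −½ ln(1 − 2P − Q) − ¼ ln(1 − 2Q).
1 − 2P − Q = 0.666666, giving −½ ln(0.666666) = 0.202733.
1 − 2Q = 0.555556, giving −¼ ln(0.555556) = 0.146946.
d = 0.202733 + 0.146946 = 0.349679.

0.35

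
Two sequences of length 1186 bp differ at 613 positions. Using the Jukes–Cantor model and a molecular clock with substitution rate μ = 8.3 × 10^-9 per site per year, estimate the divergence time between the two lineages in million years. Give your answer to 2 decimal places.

p = 613/1186 ≈ 0.516863.
d = −(3/4) ln(1 − 4p/3) = −0.75 ln(1 − 0.689151) = −0.75 ln(0.310849)
  = −0.75 × (-1.168448) = 0.876336 substitutions/site.
Under a molecular clock d = 2μt, so t = d/(2μ) = 0.876336 / (2 × 8.3 × 10^-9) = 52.79 million years.

52.79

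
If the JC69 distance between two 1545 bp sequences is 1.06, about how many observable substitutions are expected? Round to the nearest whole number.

Invert JC69: p = (3/4)(1 − e^(−4d/3)) = 0.75 × (1 − e^(-1.413333)) = 0.75 × (1 − 0.243331) = 0.567502.
Expected differing sites = pL ≈ 0.567502 × 1545 = 876.79059 ≈ 877.

877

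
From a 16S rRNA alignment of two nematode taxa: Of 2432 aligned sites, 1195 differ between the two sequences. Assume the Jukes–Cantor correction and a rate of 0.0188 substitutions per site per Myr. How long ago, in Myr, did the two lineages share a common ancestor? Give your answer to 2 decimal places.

p = 1195/2432 ≈ 0.491365.
d = −(3/4) ln(1 − 4p/3) = −0.75 ln(1 − 0.655153) = −0.75 ln(0.344847)
  = −0.75 × (-1.064654) = 0.798491 substitutions/site.
Under a molecular clock d = 2μt, so t = d/(2μ) = 0.798491 / (2 × 0.0188) = 21.24 Myr.

21.24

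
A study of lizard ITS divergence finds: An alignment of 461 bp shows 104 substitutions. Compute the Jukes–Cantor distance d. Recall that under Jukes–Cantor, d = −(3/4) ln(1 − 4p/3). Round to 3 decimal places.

0.268

p = 104/461 ≈ 0.225597.
d = −(3/4) ln(1 − 4p/3) = −0.75 ln(1 − 0.300796) = −0.75 ln(0.699204)
  = −0.75 × (-0.357813) = 0.268360 substitutions/site.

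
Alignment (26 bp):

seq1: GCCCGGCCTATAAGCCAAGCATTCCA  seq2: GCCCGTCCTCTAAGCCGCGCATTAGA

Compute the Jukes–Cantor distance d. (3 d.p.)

0.276

The sequences differ at 6 of 26 sites (6, 10, 17, 18, 24, 25), so p = 6/26 ≈ 0.230769.
d = −(3/4) ln(1 − 4p/3) = −0.75 ln(1 − 0.307692) = −0.75 ln(0.692308)
  = −0.75 × (-0.367724) = 0.275793 substitutions/site.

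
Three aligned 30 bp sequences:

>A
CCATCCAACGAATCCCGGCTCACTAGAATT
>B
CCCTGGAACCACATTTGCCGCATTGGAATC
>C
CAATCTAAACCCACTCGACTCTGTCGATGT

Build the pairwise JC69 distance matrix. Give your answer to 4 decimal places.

A–B: 14/30 sites differ → p ≈ 0.466667, d = −0.75 ln(1 − 0.622223) = 0.730088 ≈ 0.7301.
A–C: 14/30 sites differ → p ≈ 0.466667, d = −0.75 ln(1 − 0.622223) = 0.730088 ≈ 0.7301.
B–C: 16/30 sites differ → p ≈ 0.533333, d = −0.75 ln(1 − 0.711111) = 0.931285 ≈ 0.9313.

d(A,B) = 0.7301, d(A,C) = 0.7301, d(B,C) = 0.9313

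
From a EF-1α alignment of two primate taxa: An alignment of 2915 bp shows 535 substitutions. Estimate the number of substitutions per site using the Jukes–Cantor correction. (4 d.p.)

p = 535/2915 ≈ 0.183533.
d = −(3/4) ln(1 − 4p/3) = −0.75 ln(1 − 0.244711) = −0.75 ln(0.755289)
  = −0.75 × (-0.280655) = 0.210491 substitutions/site.

0.2105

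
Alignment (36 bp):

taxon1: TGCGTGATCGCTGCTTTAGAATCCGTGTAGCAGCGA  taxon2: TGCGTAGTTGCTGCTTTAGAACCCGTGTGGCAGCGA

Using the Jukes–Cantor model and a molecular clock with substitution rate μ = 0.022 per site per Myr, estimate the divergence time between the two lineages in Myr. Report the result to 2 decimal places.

3.49

The sequences differ at 5 of 36 sites (6, 7, 9, 22, 29), so p = 5/36 ≈ 0.138889.
d = −(3/4) ln(1 − 4p/3) = −0.75 ln(1 − 0.185185) = −0.75 ln(0.814815)
  = −0.75 × (-0.204794) = 0.153596 substitutions/site.
Under a molecular clock d = 2μt, so t = d/(2μ) = 0.153596 / (2 × 0.022) = 3.49 Myr.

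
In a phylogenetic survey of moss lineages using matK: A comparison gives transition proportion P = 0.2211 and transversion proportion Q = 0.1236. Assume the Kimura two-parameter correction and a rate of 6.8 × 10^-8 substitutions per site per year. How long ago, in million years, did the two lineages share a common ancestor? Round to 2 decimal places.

Under the Kimura two-parameter model, d = −½ ln(1 − 2P − Q) − ¼ ln(1 − 2Q).
1 − 2P − Q = 0.4342, giving −½ ln(0.4342) = 0.417125.
1 − 2Q = 0.7528, giving −¼ ln(0.7528) = 0.070989.
d = 0.417125 + 0.070989 = 0.488114.
Under a molecular clock d = 2μt, so t = d/(2μ) = 0.488114 / (2 × 6.8 × 10^-8) = 3.59 million years.

3.59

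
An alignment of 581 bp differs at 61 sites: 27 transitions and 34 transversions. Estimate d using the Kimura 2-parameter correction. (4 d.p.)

P = 27/581 ≈ 0.046472 and Q = 34/581 ≈ 0.05852.
Under the Kimura two-parameter model, d = −½ ln(1 − 2P − Q) − ¼ ln(1 − 2Q).
1 − 2P − Q = 0.848536, giving −½ ln(0.848536) = 0.082121.
1 − 2Q = 0.88296, giving −¼ ln(0.88296) = 0.031119.
d = 0.082121 + 0.031119 = 0.113240.

0.1132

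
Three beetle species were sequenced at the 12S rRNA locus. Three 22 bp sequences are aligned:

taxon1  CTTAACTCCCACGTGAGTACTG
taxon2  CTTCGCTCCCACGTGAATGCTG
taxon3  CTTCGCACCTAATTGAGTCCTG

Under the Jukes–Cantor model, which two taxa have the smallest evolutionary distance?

taxon1 and taxon2

taxon1–taxon2: 4/22 differ, p = 0.182, d = 0.208.
taxon1–taxon3: 7/22 differ, p = 0.318, d = 0.414.
taxon2–taxon3: 6/22 differ, p = 0.273, d = 0.339.
The smallest distance is between taxon1 and taxon2.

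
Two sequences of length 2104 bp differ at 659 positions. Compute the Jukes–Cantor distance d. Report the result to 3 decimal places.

0.405

p = 659/2104 ≈ 0.313213.
d = −(3/4) ln(1 − 4p/3) = −0.75 ln(1 − 0.417617) = −0.75 ln(0.582383)
  = −0.75 × (-0.540627) = 0.405470 substitutions/site.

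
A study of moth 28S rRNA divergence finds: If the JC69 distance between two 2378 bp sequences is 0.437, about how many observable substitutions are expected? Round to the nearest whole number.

Invert JC69: p = (3/4)(1 − e^(−4d/3)) = 0.75 × (1 − e^(-0.582667)) = 0.75 × (1 − 0.558407) = 0.331195.
Expected differing sites = pL ≈ 0.331195 × 2378 = 787.58171 ≈ 788.

788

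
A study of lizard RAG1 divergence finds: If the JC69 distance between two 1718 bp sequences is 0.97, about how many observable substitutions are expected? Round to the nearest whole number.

935

Invert JC69: p = (3/4)(1 − e^(−4d/3)) = 0.75 × (1 − e^(-1.293333)) = 0.75 × (1 − 0.274355) = 0.544234.
Expected differing sites = pL ≈ 0.544234 × 1718 = 934.994012 ≈ 935.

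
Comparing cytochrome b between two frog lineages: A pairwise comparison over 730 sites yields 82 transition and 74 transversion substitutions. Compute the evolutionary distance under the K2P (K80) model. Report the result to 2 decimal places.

0.25

P = 82/730 ≈ 0.112329 and Q = 74/730 ≈ 0.10137.
Under the Kimura two-parameter model, d = −½ ln(1 − 2P − Q) − ¼ ln(1 − 2Q).
1 − 2P − Q = 0.673972, giving −½ ln(0.673972) = 0.197283.
1 − 2Q = 0.79726, giving −¼ ln(0.79726) = 0.056644.
d = 0.197283 + 0.056644 = 0.253927.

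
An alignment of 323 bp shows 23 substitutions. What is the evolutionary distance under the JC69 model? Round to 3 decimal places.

0.075

p = 23/323 ≈ 0.071207.
d = −(3/4) ln(1 − 4p/3) = −0.75 ln(1 − 0.094943) = −0.75 ln(0.905057)
  = −0.75 × (-0.099757) = 0.074818 substitutions/site.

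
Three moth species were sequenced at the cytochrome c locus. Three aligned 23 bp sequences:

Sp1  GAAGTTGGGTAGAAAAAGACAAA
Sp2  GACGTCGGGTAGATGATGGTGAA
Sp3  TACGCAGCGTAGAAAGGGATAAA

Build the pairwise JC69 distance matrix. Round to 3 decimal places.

Sp1–Sp2: 8/23 sites differ → p ≈ 0.347826, d = −0.75 ln(1 − 0.463768) = 0.467391 ≈ 0.467.
Sp1–Sp3: 8/23 sites differ → p ≈ 0.347826, d = −0.75 ln(1 − 0.463768) = 0.467391 ≈ 0.467.
Sp2–Sp3: 10/23 sites differ → p ≈ 0.434783, d = −0.75 ln(1 − 0.579711) = 0.650110 ≈ 0.650.

d(Sp1,Sp2) = 0.467, d(Sp1,Sp3) = 0.467, d(Sp2,Sp3) = 0.650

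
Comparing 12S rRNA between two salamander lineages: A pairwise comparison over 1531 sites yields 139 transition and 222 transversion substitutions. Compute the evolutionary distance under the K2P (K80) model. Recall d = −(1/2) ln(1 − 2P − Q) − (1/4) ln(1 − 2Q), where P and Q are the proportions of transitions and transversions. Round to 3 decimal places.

P = 139/1531 ≈ 0.09079 and Q = 222/1531 ≈ 0.145003.
Under the Kimura two-parameter model, d = −½ ln(1 − 2P − Q) − ¼ ln(1 − 2Q).
1 − 2P − Q = 0.673417, giving −½ ln(0.673417) = 0.197695.
1 − 2Q = 0.709994, giving −¼ ln(0.709994) = 0.085625.
d = 0.197695 + 0.085625 = 0.283320.

0.283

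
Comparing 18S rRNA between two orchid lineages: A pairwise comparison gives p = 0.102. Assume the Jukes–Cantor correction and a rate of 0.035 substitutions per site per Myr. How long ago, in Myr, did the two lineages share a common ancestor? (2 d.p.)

1.57

d = −(3/4) ln(1 − 4p/3) = −0.75 ln(1 − 0.136) = −0.75 ln(0.864)
  = −0.75 × (-0.146183) = 0.109637 substitutions/site.
Under a molecular clock d = 2μt, so t = d/(2μ) = 0.109637 / (2 × 0.035) = 1.57 Myr.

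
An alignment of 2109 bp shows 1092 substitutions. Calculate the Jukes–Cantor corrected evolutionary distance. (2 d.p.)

0.88

p = 1092/2109 ≈ 0.517781.
d = −(3/4) ln(1 − 4p/3) = −0.75 ln(1 − 0.690375) = −0.75 ln(0.309625)
  = −0.75 × (-1.172393) = 0.879295 substitutions/site.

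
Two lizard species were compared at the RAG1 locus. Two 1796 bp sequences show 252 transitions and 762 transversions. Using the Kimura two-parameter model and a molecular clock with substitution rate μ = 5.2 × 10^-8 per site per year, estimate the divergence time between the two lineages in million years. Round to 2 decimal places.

10.40

P = 252/1796 ≈ 0.140312 and Q = 762/1796 ≈ 0.424276.
Under the Kimura two-parameter model, d = −½ ln(1 − 2P − Q) − ¼ ln(1 − 2Q).
1 − 2P − Q = 0.2951, giving −½ ln(0.2951) = 0.610220.
1 − 2Q = 0.151448, giving −¼ ln(0.151448) = 0.471878.
d = 0.610220 + 0.471878 = 1.082098.
Under a molecular clock d = 2μt, so t = d/(2μ) = 1.082098 / (2 × 5.2 × 10^-8) = 10.40 million years.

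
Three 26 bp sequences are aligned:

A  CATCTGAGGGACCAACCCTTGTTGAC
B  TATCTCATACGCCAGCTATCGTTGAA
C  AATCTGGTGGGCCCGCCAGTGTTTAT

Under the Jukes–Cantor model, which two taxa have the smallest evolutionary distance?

A–B: 11/26 differ, p = 0.423, d = 0.623.
A–C: 10/26 differ, p = 0.385, d = 0.539.
B–C: 11/26 differ, p = 0.423, d = 0.623.
The smallest distance is between A and C.

A and C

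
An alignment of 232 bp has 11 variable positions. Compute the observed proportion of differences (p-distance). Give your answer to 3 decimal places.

0.047

p = 11/232 = 0.047413… ≈ 0.047 (to 3 d.p.).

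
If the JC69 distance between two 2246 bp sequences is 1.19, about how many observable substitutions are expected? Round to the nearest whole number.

1340

Invert JC69: p = (3/4)(1 − e^(−4d/3)) = 0.75 × (1 − e^(-1.586667)) = 0.75 × (1 − 0.204606) = 0.596546.
Expected differing sites = pL ≈ 0.596546 × 2246 = 1339.842316 ≈ 1340.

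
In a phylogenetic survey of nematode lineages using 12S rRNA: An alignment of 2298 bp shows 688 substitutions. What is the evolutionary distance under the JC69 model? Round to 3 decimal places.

p = 688/2298 ≈ 0.299391.
d = −(3/4) ln(1 − 4p/3) = −0.75 ln(1 − 0.399188) = −0.75 ln(0.600812)
  = −0.75 × (-0.509473) = 0.382105 substitutions/site.

0.382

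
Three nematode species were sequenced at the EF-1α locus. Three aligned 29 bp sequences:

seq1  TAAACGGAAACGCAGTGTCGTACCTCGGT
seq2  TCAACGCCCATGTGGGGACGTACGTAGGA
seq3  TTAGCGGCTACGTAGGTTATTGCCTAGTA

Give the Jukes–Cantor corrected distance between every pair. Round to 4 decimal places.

seq1–seq2: 12/29 sites differ → p ≈ 0.413793, d = −0.75 ln(1 − 0.551724) = 0.601760 ≈ 0.6018.
seq1–seq3: 13/29 sites differ → p ≈ 0.448276, d = −0.75 ln(1 − 0.597701) = 0.682920 ≈ 0.6829.
seq2–seq3: 13/29 sites differ → p ≈ 0.448276, d = −0.75 ln(1 − 0.597701) = 0.682920 ≈ 0.6829.

d(seq1,seq2) = 0.6018, d(seq1,seq3) = 0.6829, d(seq2,seq3) = 0.6829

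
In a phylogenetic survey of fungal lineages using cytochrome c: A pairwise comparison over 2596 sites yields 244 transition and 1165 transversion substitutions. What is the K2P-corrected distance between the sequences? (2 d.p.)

1.08

P = 244/2596 ≈ 0.093991 and Q = 1165/2596 ≈ 0.448767.
Under the Kimura two-parameter model, d = −½ ln(1 − 2P − Q) − ¼ ln(1 − 2Q).
1 − 2P − Q = 0.363251, giving −½ ln(0.363251) = 0.506331.
1 − 2Q = 0.102466, giving −¼ ln(0.102466) = 0.569556.
d = 0.506331 + 0.569556 = 1.075887.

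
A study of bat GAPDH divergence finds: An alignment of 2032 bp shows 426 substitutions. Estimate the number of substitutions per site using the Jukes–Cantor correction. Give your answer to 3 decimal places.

p = 426/2032 ≈ 0.209646.
d = −(3/4) ln(1 − 4p/3) = −0.75 ln(1 − 0.279528) = −0.75 ln(0.720472)
  = −0.75 × (-0.327849) = 0.245887 substitutions/site.

0.246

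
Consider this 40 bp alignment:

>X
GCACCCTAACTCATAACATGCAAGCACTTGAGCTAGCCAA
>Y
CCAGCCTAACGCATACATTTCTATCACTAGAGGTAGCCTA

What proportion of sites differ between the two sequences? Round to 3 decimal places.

The sequences differ at 12 of 40 positions.
p = 12/40 = 0.300.

0.300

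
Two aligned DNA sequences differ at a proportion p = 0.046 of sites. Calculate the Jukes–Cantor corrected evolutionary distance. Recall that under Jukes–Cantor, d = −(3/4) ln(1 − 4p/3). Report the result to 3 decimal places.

d = −(3/4) ln(1 − 4p/3) = −0.75 ln(1 − 0.061333) = −0.75 ln(0.938667)
  = −0.75 × (-0.063294) = 0.047471 substitutions/site.

0.047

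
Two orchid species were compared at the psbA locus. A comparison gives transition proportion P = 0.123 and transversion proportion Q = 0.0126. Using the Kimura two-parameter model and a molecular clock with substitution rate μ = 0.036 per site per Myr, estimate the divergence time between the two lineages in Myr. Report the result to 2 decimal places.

Under the Kimura two-parameter model, d = −½ ln(1 − 2P − Q) − ¼ ln(1 − 2Q).
1 − 2P − Q = 0.7414, giving −½ ln(0.7414) = 0.149607.
1 − 2Q = 0.9748, giving −¼ ln(0.9748) = 0.006381.
d = 0.149607 + 0.006381 = 0.155988.
Under a molecular clock d = 2μt, so t = d/(2μ) = 0.155988 / (2 × 0.036) = 2.17 Myr.

2.17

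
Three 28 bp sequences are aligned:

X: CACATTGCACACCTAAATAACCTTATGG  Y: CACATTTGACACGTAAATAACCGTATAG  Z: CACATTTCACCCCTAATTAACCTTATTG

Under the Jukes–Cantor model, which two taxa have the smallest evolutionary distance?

X and Z

X–Y: 5/28 differ, p = 0.179, d = 0.204.
X–Z: 4/28 differ, p = 0.143, d = 0.158.
Y–Z: 6/28 differ, p = 0.214, d = 0.252.
The smallest distance is between X and Z.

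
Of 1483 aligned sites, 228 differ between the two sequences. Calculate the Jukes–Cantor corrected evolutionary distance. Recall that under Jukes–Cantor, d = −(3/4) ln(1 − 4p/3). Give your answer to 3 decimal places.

0.172

p = 228/1483 ≈ 0.153742.
d = −(3/4) ln(1 − 4p/3) = −0.75 ln(1 − 0.204989) = −0.75 ln(0.795011)
  = −0.75 × (-0.229399) = 0.172049 substitutions/site.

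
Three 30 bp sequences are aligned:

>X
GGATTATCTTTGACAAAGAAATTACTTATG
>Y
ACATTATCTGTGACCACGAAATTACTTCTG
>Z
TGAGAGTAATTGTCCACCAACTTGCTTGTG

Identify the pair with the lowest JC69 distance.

X–Y: 6/30 differ, p = 0.200, d = 0.233.
X–Z: 13/30 differ, p = 0.433, d = 0.647.
Y–Z: 13/30 differ, p = 0.433, d = 0.647.
The smallest distance is between X and Y.

X and Y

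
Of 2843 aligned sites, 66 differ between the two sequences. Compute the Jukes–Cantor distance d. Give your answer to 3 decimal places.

0.024

p = 66/2843 ≈ 0.023215.
d = −(3/4) ln(1 − 4p/3) = −0.75 ln(1 − 0.030953) = −0.75 ln(0.969047)
  = −0.75 × (-0.031442) = 0.023582 substitutions/site.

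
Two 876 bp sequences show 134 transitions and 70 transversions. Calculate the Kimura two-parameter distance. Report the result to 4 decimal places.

0.2873

P = 134/876 ≈ 0.152968 and Q = 70/876 ≈ 0.079909.
Under the Kimura two-parameter model, d = −½ ln(1 − 2P − Q) − ¼ ln(1 − 2Q).
1 − 2P − Q = 0.614155, giving −½ ln(0.614155) = 0.243754.
1 − 2Q = 0.840182, giving −¼ ln(0.840182) = 0.043534.
d = 0.243754 + 0.043534 = 0.287288.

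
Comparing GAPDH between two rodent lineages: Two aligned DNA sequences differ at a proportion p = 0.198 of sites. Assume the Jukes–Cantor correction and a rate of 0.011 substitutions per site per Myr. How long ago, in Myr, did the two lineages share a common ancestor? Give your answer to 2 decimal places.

10.45

d = −(3/4) ln(1 − 4p/3) = −0.75 ln(1 − 0.264) = −0.75 ln(0.736)
  = −0.75 × (-0.306525) = 0.229894 substitutions/site.
Under a molecular clock d = 2μt, so t = d/(2μ) = 0.229894 / (2 × 0.011) = 10.45 Myr.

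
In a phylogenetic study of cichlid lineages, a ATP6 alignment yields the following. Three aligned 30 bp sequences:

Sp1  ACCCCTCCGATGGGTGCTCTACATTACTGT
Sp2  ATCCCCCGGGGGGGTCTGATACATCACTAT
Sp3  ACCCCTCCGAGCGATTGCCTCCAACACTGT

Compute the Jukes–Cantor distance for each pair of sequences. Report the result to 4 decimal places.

d(Sp1,Sp2) = 0.5034, d(Sp1,Sp3) = 0.3831, d(Sp2,Sp3) = 0.6467

Sp1–Sp2: 11/30 sites differ → p ≈ 0.366667, d = −0.75 ln(1 − 0.488889) = 0.503376 ≈ 0.5034.
Sp1–Sp3: 9/30 sites differ → p = 0.3, d = −0.75 ln(1 − 0.4) = 0.383119 ≈ 0.3831.
Sp2–Sp3: 13/30 sites differ → p ≈ 0.433333, d = −0.75 ln(1 − 0.577777) = 0.646666 ≈ 0.6467.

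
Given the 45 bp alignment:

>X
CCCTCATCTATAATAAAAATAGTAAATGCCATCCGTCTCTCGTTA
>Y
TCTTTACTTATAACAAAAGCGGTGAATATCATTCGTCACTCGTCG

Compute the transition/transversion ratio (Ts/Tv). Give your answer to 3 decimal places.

Transitions are A↔G and C↔T; transversions are all other mismatches.
Transitions: 15. Transversions: 1.
R = 15/1 = 15.000.

15.000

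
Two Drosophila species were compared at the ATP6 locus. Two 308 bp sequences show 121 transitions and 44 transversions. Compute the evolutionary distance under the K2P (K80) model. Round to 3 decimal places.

1.404

P = 121/308 ≈ 0.392857 and Q = 44/308 ≈ 0.142857.
Under the Kimura two-parameter model, d = −½ ln(1 − 2P − Q) − ¼ ln(1 − 2Q).
1 − 2P − Q = 0.071429, giving −½ ln(0.071429) = 1.319526.
1 − 2Q = 0.714286, giving −¼ ln(0.714286) = 0.084118.
d = 1.319526 + 0.084118 = 1.403644.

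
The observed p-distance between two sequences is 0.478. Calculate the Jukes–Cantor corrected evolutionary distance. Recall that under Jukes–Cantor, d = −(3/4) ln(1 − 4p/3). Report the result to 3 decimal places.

d = −(3/4) ln(1 − 4p/3) = −0.75 ln(1 − 0.637333) = −0.75 ln(0.362667)
  = −0.75 × (-1.014270) = 0.760703 substitutions/site.

0.761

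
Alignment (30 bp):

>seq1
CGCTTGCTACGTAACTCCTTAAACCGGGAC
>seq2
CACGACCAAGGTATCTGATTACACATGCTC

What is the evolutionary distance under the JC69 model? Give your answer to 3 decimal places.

0.730

The sequences differ at 14 of 30 sites, so p = 14/30 ≈ 0.466667.
d = −(3/4) ln(1 − 4p/3) = −0.75 ln(1 − 0.622223) = −0.75 ln(0.377777)
  = −0.75 × (-0.973451) = 0.730088 substitutions/site.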